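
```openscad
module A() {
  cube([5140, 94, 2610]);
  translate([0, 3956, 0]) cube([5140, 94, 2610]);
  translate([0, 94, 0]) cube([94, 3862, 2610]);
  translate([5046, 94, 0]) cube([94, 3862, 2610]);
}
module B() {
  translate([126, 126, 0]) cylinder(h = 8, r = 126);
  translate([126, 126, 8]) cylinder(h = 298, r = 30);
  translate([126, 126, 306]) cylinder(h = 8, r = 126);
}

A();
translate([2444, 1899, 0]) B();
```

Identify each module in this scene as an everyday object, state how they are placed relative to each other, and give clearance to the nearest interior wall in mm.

Clearances: x = 2350, y = 1805; minimum 1805 mm.

A is a house frame. B is a spool. The spool sits inside the house frame, centred. The clearance to the nearest interior wall is 1805 mm.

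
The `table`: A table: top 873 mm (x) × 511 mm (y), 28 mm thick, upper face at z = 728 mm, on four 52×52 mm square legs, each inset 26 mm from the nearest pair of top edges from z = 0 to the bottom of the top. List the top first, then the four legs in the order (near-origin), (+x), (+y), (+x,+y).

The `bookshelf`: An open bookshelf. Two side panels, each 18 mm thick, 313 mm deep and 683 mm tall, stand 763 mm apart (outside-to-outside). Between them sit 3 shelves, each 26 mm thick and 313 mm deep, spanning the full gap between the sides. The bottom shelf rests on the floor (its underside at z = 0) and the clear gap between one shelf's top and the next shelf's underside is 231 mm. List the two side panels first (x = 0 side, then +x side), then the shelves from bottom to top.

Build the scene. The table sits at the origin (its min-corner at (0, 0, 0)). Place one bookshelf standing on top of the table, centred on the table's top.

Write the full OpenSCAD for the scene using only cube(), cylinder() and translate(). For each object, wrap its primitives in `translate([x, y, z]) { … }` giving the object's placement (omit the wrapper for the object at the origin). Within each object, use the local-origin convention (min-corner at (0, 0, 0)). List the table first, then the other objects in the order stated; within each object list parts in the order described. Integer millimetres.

translate([0, 0, 700]) cube([873, 511, 28]);
translate([26, 26, 0]) cube([52, 52, 700]);
translate([795, 26, 0]) cube([52, 52, 700]);
translate([26, 433, 0]) cube([52, 52, 700]);
translate([795, 433, 0]) cube([52, 52, 700]);
translate([55, 99, 728]) {
  cube([18, 313, 683]);
  translate([745, 0, 0]) cube([18, 313, 683]);
  translate([18, 0, 0]) cube([727, 313, 26]);
  translate([18, 0, 257]) cube([727, 313, 26]);
  translate([18, 0, 514]) cube([727, 313, 26]);
}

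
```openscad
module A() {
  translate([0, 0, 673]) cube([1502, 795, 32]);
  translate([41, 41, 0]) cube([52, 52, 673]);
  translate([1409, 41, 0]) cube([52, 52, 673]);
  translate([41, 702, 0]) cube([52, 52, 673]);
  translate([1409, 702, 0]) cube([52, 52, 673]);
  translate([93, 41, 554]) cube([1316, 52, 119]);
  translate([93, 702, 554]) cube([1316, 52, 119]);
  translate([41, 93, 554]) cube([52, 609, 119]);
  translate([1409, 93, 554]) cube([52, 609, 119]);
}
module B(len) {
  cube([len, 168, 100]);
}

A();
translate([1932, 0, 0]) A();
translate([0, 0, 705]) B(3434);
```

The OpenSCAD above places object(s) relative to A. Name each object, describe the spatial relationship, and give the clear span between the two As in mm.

Second table starts at x = 1932; first ends at x = 1502; clear span = 1932 − 1502 = 430 mm.

A is a table. B is a beam. A beam spans the tops of two tables. The clear span between the two tables is 430 mm.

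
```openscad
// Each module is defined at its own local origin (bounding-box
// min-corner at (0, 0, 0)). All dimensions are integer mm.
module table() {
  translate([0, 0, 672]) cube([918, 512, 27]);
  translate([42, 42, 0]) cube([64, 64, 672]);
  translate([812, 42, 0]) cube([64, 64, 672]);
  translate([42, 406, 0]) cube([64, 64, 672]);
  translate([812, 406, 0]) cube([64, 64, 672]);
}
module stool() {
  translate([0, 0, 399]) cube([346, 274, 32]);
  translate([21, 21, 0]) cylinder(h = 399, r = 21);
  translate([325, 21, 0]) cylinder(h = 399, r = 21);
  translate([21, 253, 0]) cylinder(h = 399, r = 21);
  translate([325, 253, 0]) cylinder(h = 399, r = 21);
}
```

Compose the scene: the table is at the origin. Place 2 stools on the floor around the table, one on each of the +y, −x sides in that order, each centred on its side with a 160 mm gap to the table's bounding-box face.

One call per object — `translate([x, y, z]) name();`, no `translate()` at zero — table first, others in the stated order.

table();
translate([286, 672, 0]) stool();
translate([-506, 119, 0]) stool();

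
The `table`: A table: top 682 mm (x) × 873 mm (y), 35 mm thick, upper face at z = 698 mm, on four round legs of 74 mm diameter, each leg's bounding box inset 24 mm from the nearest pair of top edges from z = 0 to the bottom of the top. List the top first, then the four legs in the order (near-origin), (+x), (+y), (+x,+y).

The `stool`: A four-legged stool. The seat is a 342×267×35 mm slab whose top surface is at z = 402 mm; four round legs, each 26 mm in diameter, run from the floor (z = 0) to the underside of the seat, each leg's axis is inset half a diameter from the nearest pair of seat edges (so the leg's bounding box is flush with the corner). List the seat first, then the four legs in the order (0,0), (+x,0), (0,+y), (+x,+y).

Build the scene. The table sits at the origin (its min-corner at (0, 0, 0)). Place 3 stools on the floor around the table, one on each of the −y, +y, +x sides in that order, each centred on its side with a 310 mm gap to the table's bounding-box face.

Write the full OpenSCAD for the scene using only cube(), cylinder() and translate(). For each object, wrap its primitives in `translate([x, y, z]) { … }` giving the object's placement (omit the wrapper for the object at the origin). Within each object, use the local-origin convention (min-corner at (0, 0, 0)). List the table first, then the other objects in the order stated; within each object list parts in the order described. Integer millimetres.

translate([0, 0, 663]) cube([682, 873, 35]);
translate([61, 61, 0]) cylinder(h = 663, r = 37);
translate([621, 61, 0]) cylinder(h = 663, r = 37);
translate([61, 812, 0]) cylinder(h = 663, r = 37);
translate([621, 812, 0]) cylinder(h = 663, r = 37);
translate([170, -577, 0]) {
  translate([0, 0, 367]) cube([342, 267, 35]);
  translate([13, 13, 0]) cylinder(h = 367, r = 13);
  translate([329, 13, 0]) cylinder(h = 367, r = 13);
  translate([13, 254, 0]) cylinder(h = 367, r = 13);
  translate([329, 254, 0]) cylinder(h = 367, r = 13);
}
translate([170, 1183, 0]) {
  translate([0, 0, 367]) cube([342, 267, 35]);
  translate([13, 13, 0]) cylinder(h = 367, r = 13);
  translate([329, 13, 0]) cylinder(h = 367, r = 13);
  translate([13, 254, 0]) cylinder(h = 367, r = 13);
  translate([329, 254, 0]) cylinder(h = 367, r = 13);
}
translate([992, 303, 0]) {
  translate([0, 0, 367]) cube([342, 267, 35]);
  translate([13, 13, 0]) cylinder(h = 367, r = 13);
  translate([329, 13, 0]) cylinder(h = 367, r = 13);
  translate([13, 254, 0]) cylinder(h = 367, r = 13);
  translate([329, 254, 0]) cylinder(h = 367, r = 13);
}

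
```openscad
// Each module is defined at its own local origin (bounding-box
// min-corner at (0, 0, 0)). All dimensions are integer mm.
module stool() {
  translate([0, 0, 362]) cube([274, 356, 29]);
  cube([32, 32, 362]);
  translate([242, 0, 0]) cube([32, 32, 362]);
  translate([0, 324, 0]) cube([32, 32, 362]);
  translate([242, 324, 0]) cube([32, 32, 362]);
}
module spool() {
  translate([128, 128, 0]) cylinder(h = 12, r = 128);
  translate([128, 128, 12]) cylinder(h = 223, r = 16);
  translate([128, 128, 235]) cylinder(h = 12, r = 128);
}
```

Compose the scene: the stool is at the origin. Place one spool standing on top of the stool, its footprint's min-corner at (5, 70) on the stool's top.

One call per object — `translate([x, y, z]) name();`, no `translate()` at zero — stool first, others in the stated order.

stool();
translate([5, 70, 391]) spool();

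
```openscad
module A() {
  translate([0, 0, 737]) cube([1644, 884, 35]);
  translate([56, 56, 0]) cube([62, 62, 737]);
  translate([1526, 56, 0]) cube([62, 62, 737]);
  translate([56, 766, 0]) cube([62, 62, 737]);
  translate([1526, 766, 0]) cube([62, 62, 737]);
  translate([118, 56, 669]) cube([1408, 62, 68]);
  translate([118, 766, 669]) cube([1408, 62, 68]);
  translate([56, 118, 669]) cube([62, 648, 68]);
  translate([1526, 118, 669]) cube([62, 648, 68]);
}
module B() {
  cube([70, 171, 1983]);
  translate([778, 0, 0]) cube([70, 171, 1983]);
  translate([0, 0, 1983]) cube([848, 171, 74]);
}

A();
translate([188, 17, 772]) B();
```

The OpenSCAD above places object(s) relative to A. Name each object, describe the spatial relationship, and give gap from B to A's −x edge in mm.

A is a table. B is a door frame. The door frame is on top of the table. The gap from the door frame to the table's −x edge is 188 mm.

The door frame's min-x is at 188; the table's min-x is 0; gap = 188 mm.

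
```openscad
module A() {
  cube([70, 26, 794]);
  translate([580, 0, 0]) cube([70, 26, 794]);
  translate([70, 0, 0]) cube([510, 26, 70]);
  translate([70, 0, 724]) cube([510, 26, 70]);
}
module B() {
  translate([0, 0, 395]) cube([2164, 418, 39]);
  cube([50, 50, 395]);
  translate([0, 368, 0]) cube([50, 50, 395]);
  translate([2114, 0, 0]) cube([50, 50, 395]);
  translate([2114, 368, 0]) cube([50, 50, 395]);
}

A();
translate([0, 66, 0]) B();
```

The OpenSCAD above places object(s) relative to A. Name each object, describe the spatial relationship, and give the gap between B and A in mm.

The bench's nearest face is 40 mm from the picture frame's +y face.

A is a picture frame. B is a bench. The bench is on the floor beside the picture frame on its +y side. The gap between the bench and the picture frame is 40 mm.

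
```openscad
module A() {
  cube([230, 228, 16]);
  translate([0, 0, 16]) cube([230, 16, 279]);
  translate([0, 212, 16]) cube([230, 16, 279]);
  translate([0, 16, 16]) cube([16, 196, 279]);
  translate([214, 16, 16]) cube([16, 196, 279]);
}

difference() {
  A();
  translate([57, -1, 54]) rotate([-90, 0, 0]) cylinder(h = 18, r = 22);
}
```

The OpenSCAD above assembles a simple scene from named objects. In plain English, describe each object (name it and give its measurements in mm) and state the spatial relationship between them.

A is an open storage box with external size 230×228×295 mm and wall thickness 16 mm (the base is also 16 mm thick). The base covers the whole footprint; the four walls stand on the base, with the y-facing walls full-width and the x-facing walls fitting between their inner faces.

The open box has a circular hole of radius 22 mm through its front wall, centred at (x = 57, z = 54).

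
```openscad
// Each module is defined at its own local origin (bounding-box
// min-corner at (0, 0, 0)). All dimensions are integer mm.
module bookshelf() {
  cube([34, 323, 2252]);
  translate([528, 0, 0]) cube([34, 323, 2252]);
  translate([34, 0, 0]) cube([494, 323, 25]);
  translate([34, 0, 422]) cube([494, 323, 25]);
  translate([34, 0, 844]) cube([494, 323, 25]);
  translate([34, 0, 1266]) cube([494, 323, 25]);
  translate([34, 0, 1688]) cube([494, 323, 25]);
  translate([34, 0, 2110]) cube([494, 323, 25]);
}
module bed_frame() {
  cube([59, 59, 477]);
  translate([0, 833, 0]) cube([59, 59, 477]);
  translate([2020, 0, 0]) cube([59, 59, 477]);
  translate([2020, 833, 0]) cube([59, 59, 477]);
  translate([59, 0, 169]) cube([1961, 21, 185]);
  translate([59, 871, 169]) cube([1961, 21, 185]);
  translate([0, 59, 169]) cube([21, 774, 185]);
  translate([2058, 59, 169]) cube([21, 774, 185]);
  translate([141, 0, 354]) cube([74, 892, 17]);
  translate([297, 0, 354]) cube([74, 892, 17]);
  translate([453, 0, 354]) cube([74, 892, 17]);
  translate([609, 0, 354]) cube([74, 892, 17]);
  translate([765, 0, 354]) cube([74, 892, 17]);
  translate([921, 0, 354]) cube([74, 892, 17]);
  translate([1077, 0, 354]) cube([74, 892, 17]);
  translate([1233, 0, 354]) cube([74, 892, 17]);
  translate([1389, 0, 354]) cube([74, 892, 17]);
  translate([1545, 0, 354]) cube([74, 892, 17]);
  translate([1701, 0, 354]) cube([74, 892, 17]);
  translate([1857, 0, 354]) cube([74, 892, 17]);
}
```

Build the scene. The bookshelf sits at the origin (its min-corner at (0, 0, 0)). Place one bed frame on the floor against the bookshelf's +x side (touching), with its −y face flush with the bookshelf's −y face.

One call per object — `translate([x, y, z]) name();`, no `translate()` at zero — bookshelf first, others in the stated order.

bookshelf();
translate([562, 0, 0]) bed_frame();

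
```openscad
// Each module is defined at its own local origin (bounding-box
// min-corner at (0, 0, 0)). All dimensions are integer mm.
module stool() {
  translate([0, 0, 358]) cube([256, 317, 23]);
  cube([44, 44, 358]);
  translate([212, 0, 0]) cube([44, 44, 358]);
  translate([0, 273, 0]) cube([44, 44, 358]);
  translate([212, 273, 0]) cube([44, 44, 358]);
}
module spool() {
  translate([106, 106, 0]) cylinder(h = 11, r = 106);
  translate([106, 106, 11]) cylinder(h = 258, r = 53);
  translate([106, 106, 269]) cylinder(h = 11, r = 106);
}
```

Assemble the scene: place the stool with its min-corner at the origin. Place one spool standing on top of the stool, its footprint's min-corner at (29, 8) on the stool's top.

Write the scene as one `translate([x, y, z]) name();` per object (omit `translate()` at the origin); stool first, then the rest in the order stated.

stool();
translate([29, 8, 381]) spool();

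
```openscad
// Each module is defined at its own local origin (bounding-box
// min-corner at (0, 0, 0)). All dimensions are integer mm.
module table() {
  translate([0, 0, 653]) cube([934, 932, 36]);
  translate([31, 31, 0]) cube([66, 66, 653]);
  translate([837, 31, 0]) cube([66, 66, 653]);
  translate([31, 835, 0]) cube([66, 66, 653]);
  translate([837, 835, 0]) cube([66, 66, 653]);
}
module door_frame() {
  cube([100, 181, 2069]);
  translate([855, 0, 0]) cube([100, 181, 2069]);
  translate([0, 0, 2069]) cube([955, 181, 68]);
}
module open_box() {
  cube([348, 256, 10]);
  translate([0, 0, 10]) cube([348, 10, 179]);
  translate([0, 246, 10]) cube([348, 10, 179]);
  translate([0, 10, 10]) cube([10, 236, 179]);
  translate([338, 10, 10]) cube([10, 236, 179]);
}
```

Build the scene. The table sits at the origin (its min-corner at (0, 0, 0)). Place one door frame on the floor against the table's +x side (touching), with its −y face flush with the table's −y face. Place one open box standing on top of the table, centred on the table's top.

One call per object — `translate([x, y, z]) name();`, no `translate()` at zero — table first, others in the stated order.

table();
translate([934, 0, 0]) door_frame();
translate([293, 338, 689]) open_box();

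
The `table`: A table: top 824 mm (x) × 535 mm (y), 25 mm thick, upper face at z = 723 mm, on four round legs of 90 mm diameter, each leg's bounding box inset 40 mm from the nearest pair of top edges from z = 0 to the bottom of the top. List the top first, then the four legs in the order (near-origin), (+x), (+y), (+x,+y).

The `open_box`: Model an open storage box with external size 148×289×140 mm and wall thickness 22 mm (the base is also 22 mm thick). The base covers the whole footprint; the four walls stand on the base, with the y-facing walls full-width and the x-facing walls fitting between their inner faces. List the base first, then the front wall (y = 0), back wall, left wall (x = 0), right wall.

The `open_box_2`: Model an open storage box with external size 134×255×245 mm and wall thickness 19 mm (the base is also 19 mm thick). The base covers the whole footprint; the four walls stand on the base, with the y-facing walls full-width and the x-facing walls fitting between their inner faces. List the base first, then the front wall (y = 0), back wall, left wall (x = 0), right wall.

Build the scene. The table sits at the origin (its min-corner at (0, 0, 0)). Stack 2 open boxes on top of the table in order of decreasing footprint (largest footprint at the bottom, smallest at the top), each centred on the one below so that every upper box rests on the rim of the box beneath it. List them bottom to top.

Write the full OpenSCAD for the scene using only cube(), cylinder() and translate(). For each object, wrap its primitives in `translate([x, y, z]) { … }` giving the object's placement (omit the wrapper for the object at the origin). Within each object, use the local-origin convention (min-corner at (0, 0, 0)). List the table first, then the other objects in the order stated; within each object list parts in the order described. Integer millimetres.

translate([0, 0, 698]) cube([824, 535, 25]);
translate([85, 85, 0]) cylinder(h = 698, r = 45);
translate([739, 85, 0]) cylinder(h = 698, r = 45);
translate([85, 450, 0]) cylinder(h = 698, r = 45);
translate([739, 450, 0]) cylinder(h = 698, r = 45);
translate([338, 123, 723]) {
  cube([148, 289, 22]);
  translate([0, 0, 22]) cube([148, 22, 118]);
  translate([0, 267, 22]) cube([148, 22, 118]);
  translate([0, 22, 22]) cube([22, 245, 118]);
  translate([126, 22, 22]) cube([22, 245, 118]);
}
translate([345, 140, 863]) {
  cube([134, 255, 19]);
  translate([0, 0, 19]) cube([134, 19, 226]);
  translate([0, 236, 19]) cube([134, 19, 226]);
  translate([0, 19, 19]) cube([19, 217, 226]);
  translate([115, 19, 19]) cube([19, 217, 226]);
}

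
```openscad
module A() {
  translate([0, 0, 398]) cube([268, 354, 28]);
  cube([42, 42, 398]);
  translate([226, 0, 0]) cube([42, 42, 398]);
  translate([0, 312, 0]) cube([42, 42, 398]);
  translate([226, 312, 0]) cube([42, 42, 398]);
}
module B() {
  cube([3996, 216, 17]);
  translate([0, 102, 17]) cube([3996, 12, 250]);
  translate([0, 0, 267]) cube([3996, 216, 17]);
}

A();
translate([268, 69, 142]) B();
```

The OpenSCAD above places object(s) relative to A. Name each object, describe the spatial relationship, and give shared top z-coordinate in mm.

A is a stool. B is an I-beam. The I-beam is beside the stool with their tops flush at z = 426. The shared top z-coordinate is 426 mm.

Both tops at z = 426 mm.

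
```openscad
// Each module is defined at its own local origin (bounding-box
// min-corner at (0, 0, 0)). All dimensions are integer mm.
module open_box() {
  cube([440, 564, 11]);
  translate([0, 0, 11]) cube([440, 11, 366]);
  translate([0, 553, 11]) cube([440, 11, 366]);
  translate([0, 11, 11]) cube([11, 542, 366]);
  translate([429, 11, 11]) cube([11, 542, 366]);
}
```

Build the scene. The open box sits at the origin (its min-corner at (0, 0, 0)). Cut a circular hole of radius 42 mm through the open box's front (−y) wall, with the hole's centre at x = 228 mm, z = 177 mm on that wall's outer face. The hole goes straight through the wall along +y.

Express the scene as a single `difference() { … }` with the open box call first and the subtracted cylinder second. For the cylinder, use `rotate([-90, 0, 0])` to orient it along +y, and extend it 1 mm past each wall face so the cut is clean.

difference() {
  open_box();
  translate([228, -1, 177]) rotate([-90, 0, 0]) cylinder(h = 13, r = 42);
}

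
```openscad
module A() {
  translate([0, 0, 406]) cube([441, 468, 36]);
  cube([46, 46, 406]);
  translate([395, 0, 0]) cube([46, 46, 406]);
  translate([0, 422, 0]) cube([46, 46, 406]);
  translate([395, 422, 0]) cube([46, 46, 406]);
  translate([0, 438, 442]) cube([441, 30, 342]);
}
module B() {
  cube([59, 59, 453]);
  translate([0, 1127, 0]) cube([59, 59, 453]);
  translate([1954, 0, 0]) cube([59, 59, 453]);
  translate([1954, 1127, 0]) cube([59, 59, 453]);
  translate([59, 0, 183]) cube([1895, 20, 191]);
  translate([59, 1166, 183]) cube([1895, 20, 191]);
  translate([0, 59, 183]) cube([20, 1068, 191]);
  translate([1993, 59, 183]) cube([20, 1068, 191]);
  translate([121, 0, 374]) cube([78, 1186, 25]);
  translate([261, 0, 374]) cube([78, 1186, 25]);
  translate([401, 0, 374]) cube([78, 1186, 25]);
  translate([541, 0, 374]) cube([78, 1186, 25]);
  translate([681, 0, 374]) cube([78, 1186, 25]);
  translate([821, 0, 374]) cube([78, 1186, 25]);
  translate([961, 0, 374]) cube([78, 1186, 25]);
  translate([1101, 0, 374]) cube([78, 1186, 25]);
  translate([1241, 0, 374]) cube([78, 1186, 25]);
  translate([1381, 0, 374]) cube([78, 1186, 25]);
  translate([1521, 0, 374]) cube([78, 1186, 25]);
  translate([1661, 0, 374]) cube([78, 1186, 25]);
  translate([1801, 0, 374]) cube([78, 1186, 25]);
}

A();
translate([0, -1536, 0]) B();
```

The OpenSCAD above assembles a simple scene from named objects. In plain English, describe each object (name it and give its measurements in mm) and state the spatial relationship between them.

A is a chair. The seat is a 441×468×36 mm slab with its top at z = 442 mm, on four 46×46 mm corner legs (flush with the seat edges, standing on z = 0). A flat backrest 30 mm thick, 342 mm tall, spans the full seat width and rises from the seat top along its +y edge, rear face flush with the rear of the seat.

B is a bed frame 2013 mm long (x) by 1186 mm wide (y). Four 59×59 mm corner posts, 453 mm tall, at the corners of the footprint. Four rails of 20 mm thickness and 191 mm height run between adjacent posts with their undersides at z = 183 mm, their outer faces flush with the outside of the frame (the two x-running rails run between the posts' inner faces; the two y-running rails run between the posts' inner faces). 13 slats, each 78 mm wide (x) and 25 mm thick, lie across the top of the two x-running rails, running the full 1186 mm width of the frame in y; the slats are evenly spaced along x between the inner faces of the end posts with equal gaps (rounded down to the nearest mm) at the −x end and between each pair — any rounding remainder accumulates at the +x end.

The bed frame is on the floor beside the chair on its −y side.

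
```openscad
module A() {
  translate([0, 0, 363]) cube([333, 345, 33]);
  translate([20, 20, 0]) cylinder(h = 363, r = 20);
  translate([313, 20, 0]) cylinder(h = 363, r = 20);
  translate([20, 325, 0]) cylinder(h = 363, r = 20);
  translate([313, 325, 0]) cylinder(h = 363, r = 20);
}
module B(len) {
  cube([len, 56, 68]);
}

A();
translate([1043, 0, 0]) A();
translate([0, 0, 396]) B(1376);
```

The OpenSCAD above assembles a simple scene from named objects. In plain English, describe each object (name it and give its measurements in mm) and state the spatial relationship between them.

A is a four-legged stool. The seat is 333×345 mm, 33 mm thick, top at z = 396 mm. It stands on four round legs, each 40 mm in diameter, from z = 0 to the seat underside, each leg's axis is inset half a diameter from the nearest pair of seat edges (so the leg's bounding box is flush with the corner).

B is a rectangular beam 1376 mm long (x), 56 mm deep (y), 68 mm thick (z).

The beam spans the tops of two stools placed 710 mm apart, resting at z = 396 mm.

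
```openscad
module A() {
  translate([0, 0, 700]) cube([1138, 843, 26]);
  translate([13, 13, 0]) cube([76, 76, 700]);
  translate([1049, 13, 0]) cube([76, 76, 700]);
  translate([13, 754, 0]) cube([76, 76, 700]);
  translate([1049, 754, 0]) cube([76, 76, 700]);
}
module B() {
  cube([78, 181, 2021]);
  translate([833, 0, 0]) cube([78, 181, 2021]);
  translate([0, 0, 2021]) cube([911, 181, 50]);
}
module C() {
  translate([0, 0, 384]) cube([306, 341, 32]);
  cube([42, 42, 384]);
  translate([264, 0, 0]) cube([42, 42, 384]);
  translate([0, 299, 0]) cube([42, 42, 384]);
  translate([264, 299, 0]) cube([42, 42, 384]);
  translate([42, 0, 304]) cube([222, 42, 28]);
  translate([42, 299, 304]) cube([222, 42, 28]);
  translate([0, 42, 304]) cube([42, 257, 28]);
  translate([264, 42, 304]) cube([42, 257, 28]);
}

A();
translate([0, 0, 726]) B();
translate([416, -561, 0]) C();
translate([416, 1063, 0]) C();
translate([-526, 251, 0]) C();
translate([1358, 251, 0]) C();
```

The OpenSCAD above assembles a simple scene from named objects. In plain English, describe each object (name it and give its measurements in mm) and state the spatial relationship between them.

A is a table: top 1138 mm (x) × 843 mm (y), 26 mm thick, upper face at z = 726 mm, on four 76×76 mm square legs, each inset 13 mm from the nearest pair of top edges, running from z = 0 to the bottom of the top.

B is a door frame. The clear opening is 755 mm wide and 2021 mm high. Two 78 mm wide jambs, 181 mm deep, stand either side of the opening from the floor to the top of the opening. A 50 mm thick head sits across the top of both jambs, spanning the full outside width of the frame.

C is a four-legged stool. The seat is 306×341 mm, 32 mm thick, top at z = 416 mm. It stands on four square legs, each 42×42 mm in cross-section, from z = 0 to the seat underside, each flush with a corner of the seat. Four stretchers, 42 mm wide and 28 mm tall, connect adjacent legs with their undersides at z = 304 mm, each running between the inner faces of the legs it joins and aligned with the legs' outer faces on the other axis.

The door frame is on top of the table. Four stools sit around the table at the −y, +y, −x, +x sides.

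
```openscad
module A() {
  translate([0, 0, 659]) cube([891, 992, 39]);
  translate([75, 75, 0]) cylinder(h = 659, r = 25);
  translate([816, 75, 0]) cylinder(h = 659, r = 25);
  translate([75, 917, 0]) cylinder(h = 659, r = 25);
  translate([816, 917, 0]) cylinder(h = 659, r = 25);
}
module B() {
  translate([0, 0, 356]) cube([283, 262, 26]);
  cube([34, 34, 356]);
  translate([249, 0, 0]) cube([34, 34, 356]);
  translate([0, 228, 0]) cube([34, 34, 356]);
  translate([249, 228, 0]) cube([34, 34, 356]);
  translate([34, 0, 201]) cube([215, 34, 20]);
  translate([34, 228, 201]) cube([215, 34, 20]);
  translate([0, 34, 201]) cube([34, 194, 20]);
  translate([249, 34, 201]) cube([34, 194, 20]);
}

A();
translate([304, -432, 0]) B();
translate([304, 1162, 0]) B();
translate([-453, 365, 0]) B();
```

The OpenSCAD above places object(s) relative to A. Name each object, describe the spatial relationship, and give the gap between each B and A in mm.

Each stool's nearest face is 170 mm from the table's bounding box.

A is a table. B is a stool. Three stools sit around the table at the −y, +y, −x sides. The gap between each stool and the table is 170 mm.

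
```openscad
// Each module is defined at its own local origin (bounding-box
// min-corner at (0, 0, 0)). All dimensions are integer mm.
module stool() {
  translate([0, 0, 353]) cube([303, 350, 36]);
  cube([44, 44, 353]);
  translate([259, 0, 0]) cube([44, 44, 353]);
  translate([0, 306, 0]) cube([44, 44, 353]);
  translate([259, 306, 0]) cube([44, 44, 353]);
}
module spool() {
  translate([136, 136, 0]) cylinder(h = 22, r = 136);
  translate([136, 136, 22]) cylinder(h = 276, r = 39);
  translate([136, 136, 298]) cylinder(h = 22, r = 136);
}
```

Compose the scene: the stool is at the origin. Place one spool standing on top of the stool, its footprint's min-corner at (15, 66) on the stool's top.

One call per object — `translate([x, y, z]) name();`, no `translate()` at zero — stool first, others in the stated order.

stool();
translate([15, 66, 389]) spool();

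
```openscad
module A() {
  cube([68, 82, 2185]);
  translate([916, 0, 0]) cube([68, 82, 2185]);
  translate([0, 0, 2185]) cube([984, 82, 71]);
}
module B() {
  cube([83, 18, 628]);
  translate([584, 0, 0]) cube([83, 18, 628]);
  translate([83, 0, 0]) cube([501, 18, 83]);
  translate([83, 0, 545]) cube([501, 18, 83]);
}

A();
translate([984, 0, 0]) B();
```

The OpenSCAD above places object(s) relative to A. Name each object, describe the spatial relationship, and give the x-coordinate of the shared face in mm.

The door frame's +x face and the picture frame's −x face are both at x = 984 mm.

A is a door frame. B is a picture frame. The picture frame is against the door frame's +x side, with their −y faces flush. The x-coordinate of the shared face is 984 mm.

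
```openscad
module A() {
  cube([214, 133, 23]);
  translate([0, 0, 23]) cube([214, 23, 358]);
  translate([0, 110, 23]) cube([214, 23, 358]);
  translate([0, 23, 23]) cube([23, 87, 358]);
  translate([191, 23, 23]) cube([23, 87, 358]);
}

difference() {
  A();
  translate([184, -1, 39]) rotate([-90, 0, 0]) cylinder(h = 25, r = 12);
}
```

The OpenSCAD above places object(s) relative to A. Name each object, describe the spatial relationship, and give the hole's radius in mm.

The subtracted cylinder has r = 12 mm.

A is an open box. The open box has a circular hole through its front wall. The hole's radius is 12 mm.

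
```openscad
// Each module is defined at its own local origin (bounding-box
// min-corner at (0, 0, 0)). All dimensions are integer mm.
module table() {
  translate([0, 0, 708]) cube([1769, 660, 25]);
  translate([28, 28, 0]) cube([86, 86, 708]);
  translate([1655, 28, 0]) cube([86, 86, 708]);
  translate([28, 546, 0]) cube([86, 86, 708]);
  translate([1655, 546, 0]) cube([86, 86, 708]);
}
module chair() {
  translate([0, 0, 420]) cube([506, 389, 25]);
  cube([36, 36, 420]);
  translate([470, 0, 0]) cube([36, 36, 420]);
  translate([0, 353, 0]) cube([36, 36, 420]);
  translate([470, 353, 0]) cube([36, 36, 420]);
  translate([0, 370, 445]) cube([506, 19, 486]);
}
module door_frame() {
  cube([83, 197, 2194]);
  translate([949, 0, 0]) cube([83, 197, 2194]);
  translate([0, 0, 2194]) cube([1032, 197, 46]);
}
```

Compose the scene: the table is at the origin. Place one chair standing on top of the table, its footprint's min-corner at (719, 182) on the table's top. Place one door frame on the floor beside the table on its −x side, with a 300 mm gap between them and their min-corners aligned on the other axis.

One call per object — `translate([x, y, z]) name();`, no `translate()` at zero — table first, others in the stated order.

table();
translate([719, 182, 733]) chair();
translate([-1332, 0, 0]) door_frame();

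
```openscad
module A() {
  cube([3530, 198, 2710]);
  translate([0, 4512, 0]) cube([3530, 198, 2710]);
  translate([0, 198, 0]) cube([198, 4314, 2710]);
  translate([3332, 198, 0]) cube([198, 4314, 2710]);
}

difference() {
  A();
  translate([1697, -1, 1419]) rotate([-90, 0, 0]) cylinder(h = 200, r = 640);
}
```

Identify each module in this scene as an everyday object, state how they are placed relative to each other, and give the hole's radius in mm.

The subtracted cylinder has r = 640 mm.

A is a house frame. The house frame has a circular hole through its front wall. The hole's radius is 640 mm.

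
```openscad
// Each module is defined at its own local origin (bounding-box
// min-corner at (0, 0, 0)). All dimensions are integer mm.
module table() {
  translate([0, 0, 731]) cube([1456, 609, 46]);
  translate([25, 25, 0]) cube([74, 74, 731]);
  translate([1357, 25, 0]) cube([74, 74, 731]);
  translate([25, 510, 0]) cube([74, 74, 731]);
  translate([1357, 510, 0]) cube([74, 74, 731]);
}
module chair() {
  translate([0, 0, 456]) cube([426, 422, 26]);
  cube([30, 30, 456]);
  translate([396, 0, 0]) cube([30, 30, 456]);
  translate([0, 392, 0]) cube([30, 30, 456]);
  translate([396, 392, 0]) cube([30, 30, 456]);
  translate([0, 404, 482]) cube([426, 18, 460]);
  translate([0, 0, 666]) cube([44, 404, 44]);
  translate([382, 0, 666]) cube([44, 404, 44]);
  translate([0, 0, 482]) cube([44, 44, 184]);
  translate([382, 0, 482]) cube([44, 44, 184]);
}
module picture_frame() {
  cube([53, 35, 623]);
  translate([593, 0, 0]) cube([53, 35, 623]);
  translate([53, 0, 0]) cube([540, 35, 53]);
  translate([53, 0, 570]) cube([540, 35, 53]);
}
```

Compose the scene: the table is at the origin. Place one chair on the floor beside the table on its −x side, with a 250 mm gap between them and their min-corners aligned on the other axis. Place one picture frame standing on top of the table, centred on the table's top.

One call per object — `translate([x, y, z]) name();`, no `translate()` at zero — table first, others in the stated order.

table();
translate([-676, 0, 0]) chair();
translate([405, 287, 777]) picture_frame();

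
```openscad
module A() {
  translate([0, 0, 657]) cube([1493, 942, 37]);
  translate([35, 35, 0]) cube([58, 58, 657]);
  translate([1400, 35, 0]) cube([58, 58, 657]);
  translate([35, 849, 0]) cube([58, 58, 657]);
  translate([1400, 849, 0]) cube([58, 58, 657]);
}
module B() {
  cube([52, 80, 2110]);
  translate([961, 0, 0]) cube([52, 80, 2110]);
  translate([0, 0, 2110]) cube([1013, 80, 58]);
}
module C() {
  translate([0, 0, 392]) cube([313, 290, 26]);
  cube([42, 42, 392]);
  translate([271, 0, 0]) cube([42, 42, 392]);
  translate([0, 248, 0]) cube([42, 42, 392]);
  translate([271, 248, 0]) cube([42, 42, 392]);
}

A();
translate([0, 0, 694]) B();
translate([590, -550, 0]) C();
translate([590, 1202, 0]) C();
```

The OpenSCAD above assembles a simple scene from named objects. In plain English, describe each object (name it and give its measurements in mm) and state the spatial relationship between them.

A is a table with a 1493×942 mm rectangular top, 37 mm thick, top surface at z = 694 mm, supported by four 58×58 mm square legs, each inset 35 mm from the nearest pair of top edges, running from the floor.

B is a rectangular door frame: two vertical jambs of 52×80 mm section, 2110 mm tall, with a clear opening 909 mm wide between their inner faces. A header 58 mm tall and 80 mm deep lies on top of the jambs and spans the full outside width.

C is a simple wooden stool: a rectangular seat 313 mm (x) by 290 mm (y), 26 mm thick, top face at z = 418 mm, on four square legs, each 42×42 mm in cross-section. The legs rest on z = 0, each flush with a corner of the seat.

The door frame is on top of the table. Two stools sit around the table at the −y, +y sides.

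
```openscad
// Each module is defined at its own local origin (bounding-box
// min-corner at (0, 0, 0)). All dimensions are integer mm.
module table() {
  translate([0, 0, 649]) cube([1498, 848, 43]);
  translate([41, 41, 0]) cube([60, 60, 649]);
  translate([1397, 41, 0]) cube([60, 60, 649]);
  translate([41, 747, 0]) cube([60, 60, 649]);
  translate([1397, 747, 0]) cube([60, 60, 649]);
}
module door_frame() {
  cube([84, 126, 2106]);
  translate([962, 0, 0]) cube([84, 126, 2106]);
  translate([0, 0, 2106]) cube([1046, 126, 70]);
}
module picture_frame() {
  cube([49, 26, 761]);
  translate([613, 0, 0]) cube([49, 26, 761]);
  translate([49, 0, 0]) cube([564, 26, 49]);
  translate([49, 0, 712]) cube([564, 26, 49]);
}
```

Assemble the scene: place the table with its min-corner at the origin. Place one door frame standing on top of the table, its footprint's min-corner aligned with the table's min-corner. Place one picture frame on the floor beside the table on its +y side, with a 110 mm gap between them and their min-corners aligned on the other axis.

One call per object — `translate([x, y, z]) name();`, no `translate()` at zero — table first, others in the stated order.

table();
translate([0, 0, 692]) door_frame();
translate([0, 958, 0]) picture_frame();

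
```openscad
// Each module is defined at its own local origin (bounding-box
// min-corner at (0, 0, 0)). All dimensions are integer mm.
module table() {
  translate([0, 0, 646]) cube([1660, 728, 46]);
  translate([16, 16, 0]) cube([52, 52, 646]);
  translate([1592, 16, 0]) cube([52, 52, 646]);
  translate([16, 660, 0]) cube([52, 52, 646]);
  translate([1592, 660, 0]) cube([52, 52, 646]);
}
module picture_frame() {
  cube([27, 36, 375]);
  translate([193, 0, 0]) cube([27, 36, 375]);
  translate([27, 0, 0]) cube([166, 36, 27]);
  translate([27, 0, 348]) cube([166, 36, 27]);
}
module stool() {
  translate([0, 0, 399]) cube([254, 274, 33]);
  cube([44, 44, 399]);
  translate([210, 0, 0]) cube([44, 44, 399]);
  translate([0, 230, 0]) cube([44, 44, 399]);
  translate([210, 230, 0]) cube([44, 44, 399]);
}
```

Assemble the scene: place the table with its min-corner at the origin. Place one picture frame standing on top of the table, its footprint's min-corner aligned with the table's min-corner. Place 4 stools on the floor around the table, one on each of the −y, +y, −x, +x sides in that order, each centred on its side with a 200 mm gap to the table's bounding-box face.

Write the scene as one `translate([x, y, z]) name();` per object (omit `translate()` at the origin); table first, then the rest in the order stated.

table();
translate([0, 0, 692]) picture_frame();
translate([703, -474, 0]) stool();
translate([703, 928, 0]) stool();
translate([-454, 227, 0]) stool();
translate([1860, 227, 0]) stool();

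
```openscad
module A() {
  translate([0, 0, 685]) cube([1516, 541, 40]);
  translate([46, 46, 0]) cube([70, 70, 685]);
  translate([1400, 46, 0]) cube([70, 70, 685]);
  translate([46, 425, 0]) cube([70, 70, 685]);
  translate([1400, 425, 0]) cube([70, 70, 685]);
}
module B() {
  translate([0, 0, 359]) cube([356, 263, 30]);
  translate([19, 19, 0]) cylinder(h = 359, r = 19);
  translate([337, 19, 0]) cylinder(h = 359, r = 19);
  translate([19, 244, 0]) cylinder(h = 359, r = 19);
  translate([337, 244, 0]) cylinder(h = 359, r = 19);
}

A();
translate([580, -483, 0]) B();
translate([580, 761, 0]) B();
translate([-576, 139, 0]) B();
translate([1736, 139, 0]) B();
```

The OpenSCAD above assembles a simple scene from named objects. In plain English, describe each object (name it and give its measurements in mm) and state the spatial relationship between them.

A is a table with a 1516×541 mm rectangular top, 40 mm thick, top surface at z = 725 mm, supported by four 70×70 mm square legs, each inset 46 mm from the nearest pair of top edges, running from the floor.

B is a four-legged stool. The seat is a 356×263×30 mm slab whose top surface is at z = 389 mm; four round legs, each 38 mm in diameter, run from the floor (z = 0) to the underside of the seat, each leg's axis is inset half a diameter from the nearest pair of seat edges (so the leg's bounding box is flush with the corner).

Four stools sit around the table at the −y, +y, −x, +x sides.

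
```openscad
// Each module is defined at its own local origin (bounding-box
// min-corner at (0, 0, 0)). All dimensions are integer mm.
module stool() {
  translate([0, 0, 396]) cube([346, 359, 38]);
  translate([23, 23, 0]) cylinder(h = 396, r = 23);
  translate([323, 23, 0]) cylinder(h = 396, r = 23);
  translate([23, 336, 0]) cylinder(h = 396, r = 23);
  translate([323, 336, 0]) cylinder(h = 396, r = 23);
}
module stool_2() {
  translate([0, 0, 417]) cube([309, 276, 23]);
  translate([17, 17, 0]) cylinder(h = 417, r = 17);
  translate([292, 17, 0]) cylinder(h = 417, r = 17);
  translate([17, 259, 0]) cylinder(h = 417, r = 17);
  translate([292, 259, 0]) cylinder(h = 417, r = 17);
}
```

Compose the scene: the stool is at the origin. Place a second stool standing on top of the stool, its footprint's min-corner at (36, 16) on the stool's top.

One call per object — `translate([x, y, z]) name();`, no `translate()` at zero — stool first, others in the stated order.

stool();
translate([36, 16, 434]) stool_2();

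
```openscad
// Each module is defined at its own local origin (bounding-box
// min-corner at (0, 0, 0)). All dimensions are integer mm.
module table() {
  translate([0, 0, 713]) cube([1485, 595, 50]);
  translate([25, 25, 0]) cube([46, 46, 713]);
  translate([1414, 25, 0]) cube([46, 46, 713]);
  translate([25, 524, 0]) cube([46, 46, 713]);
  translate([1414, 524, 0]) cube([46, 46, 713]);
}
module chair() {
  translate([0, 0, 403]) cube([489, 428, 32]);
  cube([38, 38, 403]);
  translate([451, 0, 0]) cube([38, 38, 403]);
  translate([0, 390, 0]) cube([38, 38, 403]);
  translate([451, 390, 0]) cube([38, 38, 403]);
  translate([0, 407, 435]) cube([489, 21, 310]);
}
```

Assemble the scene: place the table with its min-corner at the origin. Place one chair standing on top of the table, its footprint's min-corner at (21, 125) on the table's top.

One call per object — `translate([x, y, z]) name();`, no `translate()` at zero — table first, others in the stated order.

table();
translate([21, 125, 763]) chair();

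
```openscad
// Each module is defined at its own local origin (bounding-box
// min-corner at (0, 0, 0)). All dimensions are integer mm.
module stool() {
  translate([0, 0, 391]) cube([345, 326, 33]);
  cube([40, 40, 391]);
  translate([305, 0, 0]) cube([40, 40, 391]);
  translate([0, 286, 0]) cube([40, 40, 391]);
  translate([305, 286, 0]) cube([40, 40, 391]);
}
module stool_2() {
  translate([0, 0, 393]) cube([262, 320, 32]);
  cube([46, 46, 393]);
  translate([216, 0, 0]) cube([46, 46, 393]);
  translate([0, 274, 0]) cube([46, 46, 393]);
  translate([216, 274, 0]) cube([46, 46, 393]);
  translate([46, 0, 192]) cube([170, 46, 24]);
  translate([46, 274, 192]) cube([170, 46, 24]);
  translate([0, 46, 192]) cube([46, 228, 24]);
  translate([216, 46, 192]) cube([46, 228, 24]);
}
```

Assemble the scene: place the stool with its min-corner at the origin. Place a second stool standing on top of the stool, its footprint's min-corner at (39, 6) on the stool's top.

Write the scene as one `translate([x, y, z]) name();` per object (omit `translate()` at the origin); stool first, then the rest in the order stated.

stool();
translate([39, 6, 424]) stool_2();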